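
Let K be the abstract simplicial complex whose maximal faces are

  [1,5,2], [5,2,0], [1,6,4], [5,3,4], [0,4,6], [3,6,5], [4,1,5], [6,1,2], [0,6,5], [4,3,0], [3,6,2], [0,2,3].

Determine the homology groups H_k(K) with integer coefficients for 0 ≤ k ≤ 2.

H_0 = Z,  H_1 = Z/2,  H_2 = 0.

Order the vertices as 0 < 1 < 2 < 3 < 4 < 5 < 6. Listing each simplex with vertices in this order, K has dimension 2 with simplices:

  0-simplices (7): [0], [1], [2], [3], [4], [5], [6]
  1-simplices (18): [0,2], [0,3], [0,4], [0,5], [0,6], [1,2], [1,4], [1,5], [1,6], [2,3], [2,5], [2,6], [3,4], [3,5], [3,6], [4,5], [4,6], [5,6]
  2-simplices (12): [0,2,3], [0,2,5], [0,3,4], [0,4,6], [0,5,6], [1,2,5], [1,2,6], [1,4,5], [1,4,6], [2,3,6], [3,4,5], [3,5,6]

giving chain groups C_0 ≅ Z^7, C_1 ≅ Z^18, C_2 ≅ Z^12.

Boundary ∂_1: C_1 → C_0 maps an edge to its endpoints' difference, ∂[p,q] = q − p. For instance
  ∂[0,3] = [3] − [0].
As a 7×18 matrix over Z this has rank 6, with invariant factors (1,1,1,1,1,1).

The boundary map ∂_2: C_2 → C_1 sends each 2-simplex [p,q,r] to [q,r] − [p,r] + [p,q]. For instance
  ∂[3,4,5] = [4,5] − [3,5] + [3,4],
  ∂[2,3,6] = [3,6] − [2,6] + [2,3].
The resulting 18×12 matrix has rank 12, and its Smith normal form has invariant factors (1,1,1,1,1,1,1,1,1,1,1,2).

Computing H_k = (kernel of ∂_k) / (image of ∂_{k+1}):

  H_0: rank C_0 − rank ∂_1 = 7 − 6 = 1, and the invariant factors of ∂_1 are all 1, so H_0 ≅ Z.
  H_1: rank ker ∂_1 − rank ∂_2 = (18 − 6) − 12 = 0, and ∂_2 has invariant factor 2 > 1, so H_1 ≅ Z/2.
  H_2: rank ker ∂_2 − rank ∂_3 = (12 − 12) − 0 = 0, and there is no ∂_3, so H_2 ≅ 0.

As a check, the Euler characteristic is 7 − 18 + 12 = 1, which agrees with 1 − 0 + 0 = 1.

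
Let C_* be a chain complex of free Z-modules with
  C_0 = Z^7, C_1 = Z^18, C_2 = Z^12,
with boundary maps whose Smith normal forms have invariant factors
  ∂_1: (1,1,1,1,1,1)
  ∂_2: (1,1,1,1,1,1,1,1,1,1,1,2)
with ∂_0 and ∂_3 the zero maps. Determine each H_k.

H_0: b_0 = 7 − 0 − 6 = 1; torsion from ∂_1 factors > 1: none. So H_0 ≅ Z.
H_1: b_1 = 18 − 6 − 12 = 0; torsion from ∂_2 factors > 1: [2]. So H_1 ≅ Z/2Z.
H_2: b_2 = 12 − 12 − 0 = 0; torsion from ∂_3 factors > 1: none. So H_2 ≅ 0.

H_0 ≅ Z,  H_1 ≅ Z/2Z,  H_2 = 0.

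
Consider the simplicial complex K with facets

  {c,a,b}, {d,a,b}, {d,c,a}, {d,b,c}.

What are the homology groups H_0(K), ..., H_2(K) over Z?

Fix the vertex order a < b < c < d and write every simplex with vertices in increasing order. Then dim K = 2 and the simplices of K are:

  0-simplices (4): a, b, c, d
  1-simplices (6): ab, ac, ad, bc, bd, cd
  2-simplices (4): abc, abd, acd, bcd

so the chain groups are C_0 ≅ Z^4, C_1 ≅ Z^6, C_2 ≅ Z^4.

The boundary map ∂_1: C_1 → C_0 maps an edge to its endpoints' difference, ∂[p,q] = q − p. For instance
  ∂ad = d − a.
The resulting 4×6 matrix has rank 3, and its Smith normal form has invariant factors (1,1,1).

The boundary map ∂_2: C_2 → C_1 acts by ∂[p,q,r] = [q,r] − [p,r] + [p,q]. For instance
  ∂abd = bd − ad + ab,
  ∂bcd = cd − bd + bc.
The 6×4 boundary matrix has rank 3 and Smith normal form diag(1,1,1).

Now H_k = ker ∂_k / im ∂_{k+1}, so:

  H_0: rank C_0 − rank ∂_1 = 4 − 3 = 1, and the invariant factors of ∂_1 are all 1, so H_0 ≅ Z.
  H_1: rank ker ∂_1 − rank ∂_2 = (6 − 3) − 3 = 0, and the invariant factors of ∂_2 are all 1, so H_1 ≅ 0.
  H_2: rank ker ∂_2 − rank ∂_3 = (4 − 3) − 0 = 1, and there is no ∂_3, so H_2 ≅ Z.

As a check, the Euler characteristic is 4 − 6 + 4 = 2, which agrees with 1 − 0 + 1 = 2.

H_0 ≅ Z,  H_1 = 0,  H_2 ≅ Z.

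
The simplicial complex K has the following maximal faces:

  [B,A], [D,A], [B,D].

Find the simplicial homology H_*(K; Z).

Fix the vertex order A < B < D and write every simplex with vertices in increasing order. Then dim K = 1 and the simplices of K are:

  0-simplices (3): A, B, D
  1-simplices (3): AB, AD, BD

Hence C_0 ≅ Z^3, C_1 ≅ Z^3.

∂_1: C_1 → C_0 maps an edge to its endpoints' difference, ∂[p,q] = q − p. For instance
  ∂AB = B − A.
The 3×3 boundary matrix has rank 2 and Smith normal form diag(1,1).

Reading off H_k = ker ∂_k / im ∂_{k+1}:

  H_0: rank C_0 − rank ∂_1 = 3 − 2 = 1, and the invariant factors of ∂_1 are all 1, so H_0 ≅ Z.
  H_1: rank ker ∂_1 − rank ∂_2 = (3 − 2) − 0 = 1, and there is no ∂_2, so H_1 ≅ Z.

(K is a triangulation of the circle S^1.)

H_0 ≅ Z,  H_1 ≅ Z.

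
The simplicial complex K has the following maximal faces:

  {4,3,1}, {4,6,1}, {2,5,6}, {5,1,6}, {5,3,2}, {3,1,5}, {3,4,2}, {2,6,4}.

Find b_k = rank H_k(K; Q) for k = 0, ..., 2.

Take the total order 1 < 2 < 3 < 4 < 5 < 6 on the vertex set. Then K (dimension 2) consists of the simplices:

  0-simplices (6): [1], [2], [3], [4], [5], [6]
  1-simplices (12): [1,3], [1,4], [1,5], [1,6], [2,3], [2,4], [2,5], [2,6], [3,4], [3,5], [4,6], [5,6]
  2-simplices (8): [1,3,4], [1,3,5], [1,4,6], [1,5,6], [2,3,4], [2,3,5], [2,4,6], [2,5,6]

giving chain groups C_0 ≅ Z^6, C_1 ≅ Z^12, C_2 ≅ Z^8.

∂_1: C_1 → C_0 is given by ∂[p,q] = [q] − [p].
The 6×12 boundary matrix has rank 5 and Smith normal form diag(1,1,1,1,1).

Boundary ∂_2: C_2 → C_1 sends each 2-simplex [p,q,r] to [q,r] − [p,r] + [p,q]. For instance
  ∂[1,5,6] = [5,6] − [1,6] + [1,5],
  ∂[1,3,5] = [3,5] − [1,5] + [1,3].
The 12×8 boundary matrix has rank 7 and Smith normal form diag(1,1,1,1,1,1,1).

Reading off H_k = ker ∂_k / im ∂_{k+1}:

  H_0: rank C_0 − rank ∂_1 = 6 − 5 = 1, and the invariant factors of ∂_1 are all 1, so H_0 = Z.
  H_1: rank ker ∂_1 − rank ∂_2 = (12 − 5) − 7 = 0, and the invariant factors of ∂_2 are all 1, so H_1 = 0.
  H_2: rank ker ∂_2 − rank ∂_3 = (8 − 7) − 0 = 1, and there is no ∂_3, so H_2 = Z.

Hence the Betti numbers are b_0 = 1, b_1 = 0, b_2 = 1.

b_0 = 1, b_1 = 0, b_2 = 1.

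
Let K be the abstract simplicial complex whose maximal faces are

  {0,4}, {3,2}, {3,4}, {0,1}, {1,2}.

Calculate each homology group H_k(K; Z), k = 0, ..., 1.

Order the vertices as 0 < 1 < 2 < 3 < 4. Listing each simplex with vertices in this order, K has dimension 1 with simplices:

  0-simplices (5): [0], [1], [2], [3], [4]
  1-simplices (5): [0,1], [0,4], [1,2], [2,3], [3,4]

Hence C_0 ≅ Z^5, C_1 ≅ Z^5.

∂_1: C_1 → C_0 maps an edge to its endpoints' difference, ∂[p,q] = q − p. For instance
  ∂[3,4] = [4] − [3].
The resulting 5×5 matrix has rank 4, and its Smith normal form has invariant factors (1,1,1,1).

Computing H_k = (kernel of ∂_k) / (image of ∂_{k+1}):

  H_0: rank C_0 − rank ∂_1 = 5 − 4 = 1, and the invariant factors of ∂_1 are all 1, so H_0 ≅ Z.
  H_1: rank ker ∂_1 − rank ∂_2 = (5 − 4) − 0 = 1, and there is no ∂_2, so H_1 ≅ Z.

As a check, the Euler characteristic is 5 − 5 = 0, which agrees with 1 − 1 = 0.

H_0 = Z,  H_1 = Z.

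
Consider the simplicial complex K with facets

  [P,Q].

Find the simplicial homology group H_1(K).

H_1 ≅ 0.

Take the total order P < Q on the vertex set. Then K (dimension 1) consists of the simplices:

  0-simplices (2): P, Q
  1-simplices (1): PQ

giving chain groups C_0 ≅ Z^2, C_1 ≅ Z^1.

Boundary ∂_1: C_1 → C_0 maps an edge to its endpoints' difference, ∂[p,q] = q − p. For instance
  ∂PQ = Q − P.
As a 2×1 matrix over Z this has rank 1, with invariant factors (1).

Now H_k = ker ∂_k / im ∂_{k+1}, so:

  H_1: rank ker ∂_1 − rank ∂_2 = (1 − 1) − 0 = 0, and there is no ∂_2, so H_1 = 0.

(K is a triangulation of the 1-simplex.)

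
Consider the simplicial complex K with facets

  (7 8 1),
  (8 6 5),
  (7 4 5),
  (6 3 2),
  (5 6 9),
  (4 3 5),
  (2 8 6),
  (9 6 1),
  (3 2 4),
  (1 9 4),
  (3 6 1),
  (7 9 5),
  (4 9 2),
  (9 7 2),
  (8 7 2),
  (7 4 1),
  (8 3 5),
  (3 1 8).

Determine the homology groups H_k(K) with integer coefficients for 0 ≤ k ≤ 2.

We work with the vertex ordering 1 < 2 < 3 < 4 < 5 < 6 < 7 < 8 < 9. The simplices of K, each written with vertices in increasing order, are:

  0-simplices (9): [1], [2], [3], [4], [5], [6], [7], [8], [9]
  1-simplices (27): (27 of them)
  2-simplices (18): [1,3,6], [1,3,8], [1,4,7], [1,4,9], [1,6,9], [1,7,8], [2,3,4], [2,3,6], [2,4,9], [2,6,8], [2,7,8], [2,7,9], [3,4,5], [3,5,8], [4,5,7], [5,6,8], [5,6,9], [5,7,9]

so the chain groups are C_0 ≅ Z^9, C_1 ≅ Z^27, C_2 ≅ Z^18.

The boundary map ∂_1: C_1 → C_0 is given by ∂[p,q] = [q] − [p]. For instance
  ∂[2,7] = [7] − [2].
As a 9×27 matrix over Z this has rank 8, with invariant factors (1,1,1,1,1,1,1,1).

The boundary map ∂_2: C_2 → C_1 maps a triangle to the signed sum of its edges. For instance
  ∂[5,6,8] = [6,8] − [5,8] + [5,6],
  ∂[2,7,9] = [7,9] − [2,9] + [2,7].
The 27×18 boundary matrix has rank 18 and Smith normal form diag(1,1,1,1,1,1,1,1,1,1,1,1,1,1,1,1,1,2).

Reading off H_k = ker ∂_k / im ∂_{k+1}:

  H_0: rank C_0 − rank ∂_1 = 9 − 8 = 1, and the invariant factors of ∂_1 are all 1, so H_0 = Z.
  H_1: rank ker ∂_1 − rank ∂_2 = (27 − 8) − 18 = 1, and ∂_2 has invariant factor 2 > 1, so H_1 = Z ⊕ Z/2.
  H_2: rank ker ∂_2 − rank ∂_3 = (18 − 18) − 0 = 0, and there is no ∂_3, so H_2 = 0.

H_0 = Z,  H_1 = Z ⊕ Z/2,  H_2 = 0.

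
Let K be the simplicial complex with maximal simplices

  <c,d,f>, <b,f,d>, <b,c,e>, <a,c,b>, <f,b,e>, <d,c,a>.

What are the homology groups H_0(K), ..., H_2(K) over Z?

H_0 = Z,  H_1 = Z,  H_2 = 0.

K has 6 vertices, 12 edges, 6 triangles.
rank ∂_0 = 0, rank ∂_1 = 5 ⇒ b_0 = 6 − 0 − 5 = 1; all invariant factors of ∂_1 are 1 so no torsion. So H_0 ≅ Z.
rank ∂_1 = 5, rank ∂_2 = 6 ⇒ b_1 = 12 − 5 − 6 = 1; all invariant factors of ∂_2 are 1 so no torsion. So H_1 ≅ Z.
rank ∂_2 = 6, rank ∂_3 = 0 ⇒ b_2 = 6 − 6 − 0 = 0. So H_2 ≅ 0.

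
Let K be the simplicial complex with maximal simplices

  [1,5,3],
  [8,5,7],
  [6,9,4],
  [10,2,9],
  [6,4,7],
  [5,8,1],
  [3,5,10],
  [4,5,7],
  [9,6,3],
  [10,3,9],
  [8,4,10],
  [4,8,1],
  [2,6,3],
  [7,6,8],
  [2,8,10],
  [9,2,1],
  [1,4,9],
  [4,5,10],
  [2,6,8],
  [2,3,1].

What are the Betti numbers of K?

Take the total order 1 < 2 < 3 < 4 < 5 < 6 < 7 < 8 < 9 < 10 on the vertex set. Then K (dimension 2) consists of the simplices:

  0-simplices (10): [1], [2], [3], [4], [5], [6], [7], [8], [9], [10]
  1-simplices (30): (30 of them)
  2-simplices (20): (20 of them)

giving chain groups C_0 ≅ Z^10, C_1 ≅ Z^30, C_2 ≅ Z^20.

The boundary map ∂_1: C_1 → C_0 sends each edge [p,q] (with p < q) to q − p.
The resulting 10×30 matrix has rank 9, and its Smith normal form has invariant factors (1,1,1,1,1,1,1,1,1).

The boundary map ∂_2: C_2 → C_1 maps a triangle to the signed sum of its edges. For instance
  ∂[3,5,10] = [5,10] − [3,10] + [3,5],
  ∂[4,6,9] = [6,9] − [4,9] + [4,6].
The 30×20 boundary matrix has rank 20 and Smith normal form diag(1,1,1,1,1,1,1,1,1,1,1,1,1,1,1,1,1,1,1,2).

Reading off H_k = ker ∂_k / im ∂_{k+1}:

  H_0: rank C_0 − rank ∂_1 = 10 − 9 = 1, and the invariant factors of ∂_1 are all 1, so H_0 ≅ Z.
  H_1: rank ker ∂_1 − rank ∂_2 = (30 − 9) − 20 = 1, and ∂_2 has invariant factor 2 > 1, so H_1 ≅ Z ⊕ Z_2.
  H_2: rank ker ∂_2 − rank ∂_3 = (20 − 20) − 0 = 0, and there is no ∂_3, so H_2 ≅ 0.

(K is a triangulation of the Klein bottle.)

Hence the Betti numbers are b_0 = 1, b_1 = 1, b_2 = 0.

b_0 = 1, b_1 = 1, b_2 = 0.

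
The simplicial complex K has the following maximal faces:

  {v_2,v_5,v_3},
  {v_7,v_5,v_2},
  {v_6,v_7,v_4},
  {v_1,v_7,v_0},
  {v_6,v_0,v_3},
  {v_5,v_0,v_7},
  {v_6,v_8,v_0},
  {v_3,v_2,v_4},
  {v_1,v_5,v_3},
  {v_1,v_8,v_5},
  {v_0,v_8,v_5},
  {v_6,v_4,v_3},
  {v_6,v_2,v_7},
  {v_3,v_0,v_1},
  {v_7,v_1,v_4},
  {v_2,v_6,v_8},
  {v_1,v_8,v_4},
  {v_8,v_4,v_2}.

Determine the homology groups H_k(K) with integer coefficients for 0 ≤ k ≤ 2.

Take the total order v_0 < v_1 < v_2 < v_3 < v_4 < v_5 < v_6 < v_7 < v_8 on the vertex set. Then K (dimension 2) consists of the simplices:

  0-simplices (9): [v_0], [v_1], [v_2], [v_3], [v_4], [v_5], [v_6], [v_7], [v_8]
  1-simplices (27): (27 of them)
  2-simplices (18): (18 of them)

giving chain groups C_0 ≅ Z^9, C_1 ≅ Z^27, C_2 ≅ Z^18.

The boundary map ∂_1: C_1 → C_0 sends each edge [p,q] (with p < q) to q − p. For instance
  ∂[v_4,v_6] = [v_6] − [v_4].
This gives a 9×27 integer matrix of rank 8; reducing to Smith normal form yields diagonal entries (1,1,1,1,1,1,1,1).

The boundary map ∂_2: C_2 → C_1 acts by ∂[p,q,r] = [q,r] − [p,r] + [p,q]. For instance
  ∂[v_2,v_3,v_5] = [v_3,v_5] − [v_2,v_5] + [v_2,v_3],
  ∂[v_3,v_4,v_6] = [v_4,v_6] − [v_3,v_6] + [v_3,v_4].
This gives a 27×18 integer matrix of rank 18; reducing to Smith normal form yields diagonal entries (1,1,1,1,1,1,1,1,1,1,1,1,1,1,1,1,1,2).

From H_k ≅ ker(∂_k) / im(∂_{k+1}) we obtain:

  H_0: rank C_0 − rank ∂_1 = 9 − 8 = 1, and the invariant factors of ∂_1 are all 1, so H_0 = Z.
  H_1: rank ker ∂_1 − rank ∂_2 = (27 − 8) − 18 = 1, and ∂_2 has invariant factor 2 > 1, so H_1 = Z ⊕ Z/2.
  H_2: rank ker ∂_2 − rank ∂_3 = (18 − 18) − 0 = 0, and there is no ∂_3, so H_2 = 0.

H_0 ≅ Z,  H_1 ≅ Z ⊕ Z/2,  H_2 = 0.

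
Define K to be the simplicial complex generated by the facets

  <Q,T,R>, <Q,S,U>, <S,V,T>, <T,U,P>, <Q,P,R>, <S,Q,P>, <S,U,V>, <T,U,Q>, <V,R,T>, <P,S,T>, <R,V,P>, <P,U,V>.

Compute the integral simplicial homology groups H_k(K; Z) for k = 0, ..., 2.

Take the total order P < Q < R < S < T < U < V on the vertex set. Then K (dimension 2) consists of the simplices:

  0-simplices (7): P, Q, R, S, T, U, V
  1-simplices (18): PQ, PR, PS, PT, PU, PV, QR, QS, QT, QU, RT, RV, ST, SU, SV, TU, TV, UV
  2-simplices (12): PQR, PQS, PRV, PST, PTU, PUV, QRT, QSU, QTU, RTV, STV, SUV

giving chain groups C_0 ≅ Z^7, C_1 ≅ Z^18, C_2 ≅ Z^12.

Boundary ∂_1: C_1 → C_0 maps an edge to its endpoints' difference, ∂[p,q] = q − p. For instance
  ∂RT = T − R.
This gives a 7×18 integer matrix of rank 6; reducing to Smith normal form yields diagonal entries (1,1,1,1,1,1).

Boundary ∂_2: C_2 → C_1 acts by ∂[p,q,r] = [q,r] − [p,r] + [p,q]. For instance
  ∂QSU = SU − QU + QS,
  ∂RTV = TV − RV + RT.
The 18×12 boundary matrix has rank 12 and Smith normal form diag(1,1,1,1,1,1,1,1,1,1,1,2).

Computing H_k = (kernel of ∂_k) / (image of ∂_{k+1}):

  H_0: rank C_0 − rank ∂_1 = 7 − 6 = 1, and the invariant factors of ∂_1 are all 1, so H_0 = Z.
  H_1: rank ker ∂_1 − rank ∂_2 = (18 − 6) − 12 = 0, and ∂_2 has invariant factor 2 > 1, so H_1 = Z/2.
  H_2: rank ker ∂_2 − rank ∂_3 = (12 − 12) − 0 = 0, and there is no ∂_3, so H_2 = 0.

H_0 = Z,  H_1 = Z/2,  H_2 = 0.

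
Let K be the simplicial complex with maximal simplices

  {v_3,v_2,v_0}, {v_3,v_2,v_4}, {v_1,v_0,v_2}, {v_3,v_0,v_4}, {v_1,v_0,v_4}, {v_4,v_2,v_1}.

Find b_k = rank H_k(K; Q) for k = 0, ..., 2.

b_0 = 1, b_1 = 0, b_2 = 1.

We work with the vertex ordering v_0 < v_1 < v_2 < v_3 < v_4. The simplices of K, each written with vertices in increasing order, are:

  0-simplices (5): [v_0], [v_1], [v_2], [v_3], [v_4]
  1-simplices (9): [v_0,v_1], [v_0,v_2], [v_0,v_3], [v_0,v_4], [v_1,v_2], [v_1,v_4], [v_2,v_3], [v_2,v_4], [v_3,v_4]
  2-simplices (6): [v_0,v_1,v_2], [v_0,v_1,v_4], [v_0,v_2,v_3], [v_0,v_3,v_4], [v_1,v_2,v_4], [v_2,v_3,v_4]

giving chain groups C_0 ≅ Z^5, C_1 ≅ Z^9, C_2 ≅ Z^6.

The boundary map ∂_1: C_1 → C_0 maps an edge to its endpoints' difference, ∂[p,q] = q − p. For instance
  ∂[v_1,v_2] = [v_2] − [v_1].
The resulting 5×9 matrix has rank 4, and its Smith normal form has invariant factors (1,1,1,1).

∂_2: C_2 → C_1 maps a triangle to the signed sum of its edges. For instance
  ∂[v_2,v_3,v_4] = [v_3,v_4] − [v_2,v_4] + [v_2,v_3],
  ∂[v_0,v_2,v_3] = [v_2,v_3] − [v_0,v_3] + [v_0,v_2].
The resulting 9×6 matrix has rank 5, and its Smith normal form has invariant factors (1,1,1,1,1).

Reading off H_k = ker ∂_k / im ∂_{k+1}:

  H_0: rank C_0 − rank ∂_1 = 5 − 4 = 1, and the invariant factors of ∂_1 are all 1, so H_0 = Z.
  H_1: rank ker ∂_1 − rank ∂_2 = (9 − 4) − 5 = 0, and the invariant factors of ∂_2 are all 1, so H_1 = 0.
  H_2: rank ker ∂_2 − rank ∂_3 = (6 − 5) − 0 = 1, and there is no ∂_3, so H_2 = Z.

Hence the Betti numbers are b_0 = 1, b_1 = 0, b_2 = 1.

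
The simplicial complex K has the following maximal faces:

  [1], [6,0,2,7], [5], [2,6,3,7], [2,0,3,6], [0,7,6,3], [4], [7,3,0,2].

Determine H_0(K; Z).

H_0 = Z^4.

Order the vertices as 0 < 1 < 2 < 3 < 4 < 5 < 6 < 7. Listing each simplex with vertices in this order, K has dimension 3 with simplices:

  0-simplices (8): [0], [1], [2], [3], [4], [5], [6], [7]
  1-simplices (10): [0,2], [0,3], [0,6], [0,7], [2,3], [2,6], [2,7], [3,6], [3,7], [6,7]
  2-simplices (10): [0,2,3], [0,2,6], [0,2,7], [0,3,6], [0,3,7], [0,6,7], [2,3,6], [2,3,7], [2,6,7], [3,6,7]
  3-simplices (5): [0,2,3,6], [0,2,3,7], [0,2,6,7], [0,3,6,7], [2,3,6,7]

so the chain groups are C_0 ≅ Z^8, C_1 ≅ Z^10, C_2 ≅ Z^10, C_3 ≅ Z^5.

The boundary map ∂_1: C_1 → C_0 is given by ∂[p,q] = [q] − [p]. For instance
  ∂[0,7] = [7] − [0].
This gives a 8×10 integer matrix of rank 4; reducing to Smith normal form yields diagonal entries (1,1,1,1).

The boundary map ∂_2: C_2 → C_1 maps a triangle to the signed sum of its edges. For instance
  ∂[0,6,7] = [6,7] − [0,7] + [0,6],
  ∂[2,3,6] = [3,6] − [2,6] + [2,3].
The 10×10 boundary matrix has rank 6 and Smith normal form diag(1,1,1,1,1,1).

The boundary map ∂_3: C_3 → C_2 sends each 3-simplex σ to the alternating sum Σ_i (−1)^i (σ with its i-th vertex removed). For instance
  ∂[0,2,3,6] = [2,3,6] − [0,3,6] + [0,2,6] − [0,2,3],
  ∂[0,2,3,7] = [2,3,7] − [0,3,7] + [0,2,7] − [0,2,3].
The 10×5 boundary matrix has rank 4 and Smith normal form diag(1,1,1,1).

Now H_k = ker ∂_k / im ∂_{k+1}, so:

  H_0: rank C_0 − rank ∂_1 = 8 − 4 = 4, and the invariant factors of ∂_1 are all 1, so H_0 = Z^4.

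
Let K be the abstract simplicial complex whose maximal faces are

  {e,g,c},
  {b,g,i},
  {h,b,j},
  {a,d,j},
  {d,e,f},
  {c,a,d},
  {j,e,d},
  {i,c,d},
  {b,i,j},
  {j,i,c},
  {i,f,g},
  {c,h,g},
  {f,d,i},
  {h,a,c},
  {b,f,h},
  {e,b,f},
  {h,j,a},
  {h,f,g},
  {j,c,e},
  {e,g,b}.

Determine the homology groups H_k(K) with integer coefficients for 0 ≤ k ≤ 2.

H_0 ≅ Z,  H_1 ≅ Z ⊕ Z/2,  H_2 = 0.

Take the total order a < b < c < d < e < f < g < h < i < j on the vertex set. Then K (dimension 2) consists of the simplices:

  0-simplices (10): a, b, c, d, e, f, g, h, i, j
  1-simplices (30): ac, ad, ah, aj, be, bf, bg, bh, bi, bj, cd, ce, cg, ch, ci, cj, de, df, di, dj, ef, eg, ej, fg, fh, fi, gh, gi, hj, ij
  2-simplices (20): acd, ach, adj, ahj, bef, beg, bfh, bgi, bhj, bij, cdi, ceg, cej, cgh, cij, def, dej, dfi, fgh, fgi

so the chain groups are C_0 ≅ Z^10, C_1 ≅ Z^30, C_2 ≅ Z^20.

Boundary ∂_1: C_1 → C_0 sends each edge [p,q] (with p < q) to q − p.
This gives a 10×30 integer matrix of rank 9; reducing to Smith normal form yields diagonal entries (1,1,1,1,1,1,1,1,1).

∂_2: C_2 → C_1 acts by ∂[p,q,r] = [q,r] − [p,r] + [p,q]. For instance
  ∂beg = eg − bg + be,
  ∂def = ef − df + de.
The 30×20 boundary matrix has rank 20 and Smith normal form diag(1,1,1,1,1,1,1,1,1,1,1,1,1,1,1,1,1,1,1,2).

Reading off H_k = ker ∂_k / im ∂_{k+1}:

  H_0: rank C_0 − rank ∂_1 = 10 − 9 = 1, and the invariant factors of ∂_1 are all 1, so H_0 ≅ Z.
  H_1: rank ker ∂_1 − rank ∂_2 = (30 − 9) − 20 = 1, and ∂_2 has invariant factor 2 > 1, so H_1 ≅ Z ⊕ Z/2.
  H_2: rank ker ∂_2 − rank ∂_3 = (20 − 20) − 0 = 0, and there is no ∂_3, so H_2 ≅ 0.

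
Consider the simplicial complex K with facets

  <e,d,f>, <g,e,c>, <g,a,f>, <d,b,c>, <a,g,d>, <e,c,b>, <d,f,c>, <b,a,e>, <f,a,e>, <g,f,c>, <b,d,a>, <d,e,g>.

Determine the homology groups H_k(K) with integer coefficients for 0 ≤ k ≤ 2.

H_0 = Z,  H_1 = Z/2,  H_2 = 0.

Fix the vertex order a < b < c < d < e < f < g and write every simplex with vertices in increasing order. Then dim K = 2 and the simplices of K are:

  0-simplices (7): a, b, c, d, e, f, g
  1-simplices (18): ab, ad, ae, af, ag, bc, bd, be, cd, ce, cf, cg, de, df, dg, ef, eg, fg
  2-simplices (12): abd, abe, adg, aef, afg, bcd, bce, cdf, ceg, cfg, def, deg

Hence C_0 ≅ Z^7, C_1 ≅ Z^18, C_2 ≅ Z^12.

The boundary map ∂_1: C_1 → C_0 sends each edge [p,q] (with p < q) to q − p. For instance
  ∂ef = f − e.
This gives a 7×18 integer matrix of rank 6; reducing to Smith normal form yields diagonal entries (1,1,1,1,1,1).

Boundary ∂_2: C_2 → C_1 maps a triangle to the signed sum of its edges. For instance
  ∂cfg = fg − cg + cf,
  ∂cdf = df − cf + cd.
The 18×12 boundary matrix has rank 12 and Smith normal form diag(1,1,1,1,1,1,1,1,1,1,1,2).

Now H_k = ker ∂_k / im ∂_{k+1}, so:

  H_0: rank C_0 − rank ∂_1 = 7 − 6 = 1, and the invariant factors of ∂_1 are all 1, so H_0 ≅ Z.
  H_1: rank ker ∂_1 − rank ∂_2 = (18 − 6) − 12 = 0, and ∂_2 has invariant factor 2 > 1, so H_1 ≅ Z/2.
  H_2: rank ker ∂_2 − rank ∂_3 = (12 − 12) − 0 = 0, and there is no ∂_3, so H_2 ≅ 0.

(K is a triangulation of the real projective plane RP^2.)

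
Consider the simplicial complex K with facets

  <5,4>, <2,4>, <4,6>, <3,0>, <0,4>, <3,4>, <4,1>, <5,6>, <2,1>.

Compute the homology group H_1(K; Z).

H_1 ≅ Z^3.

We work with the vertex ordering 0 < 1 < 2 < 3 < 4 < 5 < 6. The simplices of K, each written with vertices in increasing order, are:

  0-simplices (7): [0], [1], [2], [3], [4], [5], [6]
  1-simplices (9): [0,3], [0,4], [1,2], [1,4], [2,4], [3,4], [4,5], [4,6], [5,6]

giving chain groups C_0 ≅ Z^7, C_1 ≅ Z^9.

The boundary map ∂_1: C_1 → C_0 maps an edge to its endpoints' difference, ∂[p,q] = q − p. For instance
  ∂[4,6] = [6] − [4].
As a 7×9 matrix over Z this has rank 6, with invariant factors (1,1,1,1,1,1).

Now H_k = ker ∂_k / im ∂_{k+1}, so:

  H_1: rank ker ∂_1 − rank ∂_2 = (9 − 6) − 0 = 3, and there is no ∂_2, so H_1 = Z^3.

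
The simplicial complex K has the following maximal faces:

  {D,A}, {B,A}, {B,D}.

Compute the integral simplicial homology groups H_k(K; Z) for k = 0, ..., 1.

H_0 = Z,  H_1 = Z.

Fix the vertex order A < B < D and write every simplex with vertices in increasing order. Then dim K = 1 and the simplices of K are:

  0-simplices (3): A, B, D
  1-simplices (3): AB, AD, BD

giving chain groups C_0 ≅ Z^3, C_1 ≅ Z^3.

The boundary map ∂_1: C_1 → C_0 is given by ∂[p,q] = [q] − [p].
The resulting 3×3 matrix has rank 2, and its Smith normal form has invariant factors (1,1).

Now H_k = ker ∂_k / im ∂_{k+1}, so:

  H_0: rank C_0 − rank ∂_1 = 3 − 2 = 1, and the invariant factors of ∂_1 are all 1, so H_0 = Z.
  H_1: rank ker ∂_1 − rank ∂_2 = (3 − 2) − 0 = 1, and there is no ∂_2, so H_1 = Z.

(K is a triangulation of the circle S^1.)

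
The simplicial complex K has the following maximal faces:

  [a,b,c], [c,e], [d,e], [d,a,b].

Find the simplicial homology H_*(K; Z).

H_0 ≅ Z,  H_1 ≅ Z,  H_2 = 0.

We work with the vertex ordering a < b < c < d < e. The simplices of K, each written with vertices in increasing order, are:

  0-simplices (5): a, b, c, d, e
  1-simplices (7): ab, ac, ad, bc, bd, ce, de
  2-simplices (2): abc, abd

so the chain groups are C_0 ≅ Z^5, C_1 ≅ Z^7, C_2 ≅ Z^2.

∂_1: C_1 → C_0 sends each edge [p,q] (with p < q) to q − p. For instance
  ∂ce = e − c.
The 5×7 boundary matrix has rank 4 and Smith normal form diag(1,1,1,1).

∂_2: C_2 → C_1 sends each 2-simplex [p,q,r] to [q,r] − [p,r] + [p,q]. For instance
  ∂abc = bc − ac + ab,
  ∂abd = bd − ad + ab.
The resulting 7×2 matrix has rank 2, and its Smith normal form has invariant factors (1,1).

Reading off H_k = ker ∂_k / im ∂_{k+1}:

  H_0: rank C_0 − rank ∂_1 = 5 − 4 = 1, and the invariant factors of ∂_1 are all 1, so H_0 ≅ Z.
  H_1: rank ker ∂_1 − rank ∂_2 = (7 − 4) − 2 = 1, and the invariant factors of ∂_2 are all 1, so H_1 ≅ Z.
  H_2: rank ker ∂_2 − rank ∂_3 = (2 − 2) − 0 = 0, and there is no ∂_3, so H_2 ≅ 0.

As a check, the Euler characteristic is 5 − 7 + 2 = 0, which agrees with 1 − 1 + 0 = 0.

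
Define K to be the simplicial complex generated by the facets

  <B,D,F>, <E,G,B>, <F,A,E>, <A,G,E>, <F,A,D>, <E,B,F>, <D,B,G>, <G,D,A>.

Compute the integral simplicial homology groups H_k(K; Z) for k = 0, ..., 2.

H_0 = Z,  H_1 = 0,  H_2 = Z.

We work with the vertex ordering A < B < D < E < F < G. The simplices of K, each written with vertices in increasing order, are:

  0-simplices (6): A, B, D, E, F, G
  1-simplices (12): AD, AE, AF, AG, BD, BE, BF, BG, DF, DG, EF, EG
  2-simplices (8): ADF, ADG, AEF, AEG, BDF, BDG, BEF, BEG

so the chain groups are C_0 ≅ Z^6, C_1 ≅ Z^12, C_2 ≅ Z^8.

The boundary map ∂_1: C_1 → C_0 maps an edge to its endpoints' difference, ∂[p,q] = q − p.
The 6×12 boundary matrix has rank 5 and Smith normal form diag(1,1,1,1,1).

∂_2: C_2 → C_1 maps a triangle to the signed sum of its edges. For instance
  ∂BDF = DF − BF + BD,
  ∂ADF = DF − AF + AD.
As a 12×8 matrix over Z this has rank 7, with invariant factors (1,1,1,1,1,1,1).

Computing H_k = (kernel of ∂_k) / (image of ∂_{k+1}):

  H_0: rank C_0 − rank ∂_1 = 6 − 5 = 1, and the invariant factors of ∂_1 are all 1, so H_0 ≅ Z.
  H_1: rank ker ∂_1 − rank ∂_2 = (12 − 5) − 7 = 0, and the invariant factors of ∂_2 are all 1, so H_1 ≅ 0.
  H_2: rank ker ∂_2 − rank ∂_3 = (8 − 7) − 0 = 1, and there is no ∂_3, so H_2 ≅ Z.

(K is a triangulation of the 2-sphere S^2.)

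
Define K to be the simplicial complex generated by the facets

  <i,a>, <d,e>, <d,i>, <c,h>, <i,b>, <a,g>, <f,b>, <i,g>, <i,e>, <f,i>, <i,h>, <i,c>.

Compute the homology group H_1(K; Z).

H_1 ≅ Z^4.

Take the total order a < b < c < d < e < f < g < h < i on the vertex set. Then K (dimension 1) consists of the simplices:

  0-simplices (9): a, b, c, d, e, f, g, h, i
  1-simplices (12): ag, ai, bf, bi, ch, ci, de, di, ei, fi, gi, hi

giving chain groups C_0 ≅ Z^9, C_1 ≅ Z^12.

Boundary ∂_1: C_1 → C_0 maps an edge to its endpoints' difference, ∂[p,q] = q − p.
This gives a 9×12 integer matrix of rank 8; reducing to Smith normal form yields diagonal entries (1,1,1,1,1,1,1,1).

Reading off H_k = ker ∂_k / im ∂_{k+1}:

  H_1: rank ker ∂_1 − rank ∂_2 = (12 − 8) − 0 = 4, and there is no ∂_2, so H_1 = Z^4.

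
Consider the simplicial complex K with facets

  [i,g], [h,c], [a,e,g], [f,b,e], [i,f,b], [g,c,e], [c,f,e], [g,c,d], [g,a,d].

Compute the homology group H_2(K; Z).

H_2 ≅ 0.

We work with the vertex ordering a < b < c < d < e < f < g < h < i. The simplices of K, each written with vertices in increasing order, are:

  0-simplices (9): a, b, c, d, e, f, g, h, i
  1-simplices (16): ad, ae, ag, be, bf, bi, cd, ce, cf, cg, ch, dg, ef, eg, fi, gi
  2-simplices (7): adg, aeg, bef, bfi, cdg, cef, ceg

giving chain groups C_0 ≅ Z^9, C_1 ≅ Z^16, C_2 ≅ Z^7.

Boundary ∂_1: C_1 → C_0 maps an edge to its endpoints' difference, ∂[p,q] = q − p. For instance
  ∂eg = g − e.
The 9×16 boundary matrix has rank 8 and Smith normal form diag(1,1,1,1,1,1,1,1).

∂_2: C_2 → C_1 acts by ∂[p,q,r] = [q,r] − [p,r] + [p,q]. For instance
  ∂aeg = eg − ag + ae,
  ∂cdg = dg − cg + cd.
As a 16×7 matrix over Z this has rank 7, with invariant factors (1,1,1,1,1,1,1).

Computing H_k = (kernel of ∂_k) / (image of ∂_{k+1}):

  H_2: rank ker ∂_2 − rank ∂_3 = (7 − 7) − 0 = 0, and there is no ∂_3, so H_2 ≅ 0.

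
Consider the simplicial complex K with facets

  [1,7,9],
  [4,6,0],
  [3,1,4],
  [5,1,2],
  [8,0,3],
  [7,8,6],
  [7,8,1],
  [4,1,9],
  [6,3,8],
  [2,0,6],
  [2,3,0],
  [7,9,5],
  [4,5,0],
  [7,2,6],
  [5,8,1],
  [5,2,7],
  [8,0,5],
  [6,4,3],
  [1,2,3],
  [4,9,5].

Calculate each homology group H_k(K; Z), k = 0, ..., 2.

H_0 = Z,  H_1 = Z ⊕ Z/2Z,  H_2 = 0.

Fix the vertex order 0 < 1 < 2 < 3 < 4 < 5 < 6 < 7 < 8 < 9 and write every simplex with vertices in increasing order. Then dim K = 2 and the simplices of K are:

  0-simplices (10): [0], [1], [2], [3], [4], [5], [6], [7], [8], [9]
  1-simplices (30): (30 of them)
  2-simplices (20): (20 of them)

so the chain groups are C_0 ≅ Z^10, C_1 ≅ Z^30, C_2 ≅ Z^20.

Boundary ∂_1: C_1 → C_0 sends each edge [p,q] (with p < q) to q − p.
This gives a 10×30 integer matrix of rank 9; reducing to Smith normal form yields diagonal entries (1,1,1,1,1,1,1,1,1).

Boundary ∂_2: C_2 → C_1 maps a triangle to the signed sum of its edges. For instance
  ∂[1,3,4] = [3,4] − [1,4] + [1,3],
  ∂[0,2,6] = [2,6] − [0,6] + [0,2].
As a 30×20 matrix over Z this has rank 20, with invariant factors (1,1,1,1,1,1,1,1,1,1,1,1,1,1,1,1,1,1,1,2).

Now H_k = ker ∂_k / im ∂_{k+1}, so:

  H_0: rank C_0 − rank ∂_1 = 10 − 9 = 1, and the invariant factors of ∂_1 are all 1, so H_0 = Z.
  H_1: rank ker ∂_1 − rank ∂_2 = (30 − 9) − 20 = 1, and ∂_2 has invariant factor 2 > 1, so H_1 = Z ⊕ Z/2Z.
  H_2: rank ker ∂_2 − rank ∂_3 = (20 − 20) − 0 = 0, and there is no ∂_3, so H_2 = 0.

As a check, the Euler characteristic is 10 − 30 + 20 = 0, which agrees with 1 − 1 + 0 = 0.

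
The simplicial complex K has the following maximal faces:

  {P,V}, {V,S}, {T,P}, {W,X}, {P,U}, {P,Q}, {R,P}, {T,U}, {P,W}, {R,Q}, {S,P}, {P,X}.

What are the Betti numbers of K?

b_0 = 1, b_1 = 4.

Fix the vertex order P < Q < R < S < T < U < V < W < X and write every simplex with vertices in increasing order. Then dim K = 1 and the simplices of K are:

  0-simplices (9): P, Q, R, S, T, U, V, W, X
  1-simplices (12): PQ, PR, PS, PT, PU, PV, PW, PX, QR, SV, TU, WX

giving chain groups C_0 ≅ Z^9, C_1 ≅ Z^12.

∂_1: C_1 → C_0 is given by ∂[p,q] = [q] − [p]. For instance
  ∂QR = R − Q.
This gives a 9×12 integer matrix of rank 8; reducing to Smith normal form yields diagonal entries (1,1,1,1,1,1,1,1).

Computing H_k = (kernel of ∂_k) / (image of ∂_{k+1}):

  H_0: rank C_0 − rank ∂_1 = 9 − 8 = 1, and the invariant factors of ∂_1 are all 1, so H_0 = Z.
  H_1: rank ker ∂_1 − rank ∂_2 = (12 − 8) − 0 = 4, and there is no ∂_2, so H_1 = Z^4.

As a check, the Euler characteristic is 9 − 12 = -3, which agrees with 1 − 4 = -3.

Hence the Betti numbers are b_0 = 1, b_1 = 4.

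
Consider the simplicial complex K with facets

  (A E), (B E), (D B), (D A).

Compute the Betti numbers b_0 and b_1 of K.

We work with the vertex ordering A < B < D < E. The simplices of K, each written with vertices in increasing order, are:

  0-simplices (4): A, B, D, E
  1-simplices (4): AD, AE, BD, BE

Hence C_0 ≅ Z^4, C_1 ≅ Z^4.

Boundary ∂_1: C_1 → C_0 is given by ∂[p,q] = [q] − [p]. For instance
  ∂BE = E − B.
The resulting 4×4 matrix has rank 3, and its Smith normal form has invariant factors (1,1,1).

From H_k ≅ ker(∂_k) / im(∂_{k+1}) we obtain:

  H_0: rank C_0 − rank ∂_1 = 4 − 3 = 1, and the invariant factors of ∂_1 are all 1, so H_0 ≅ Z.
  H_1: rank ker ∂_1 − rank ∂_2 = (4 − 3) − 0 = 1, and there is no ∂_2, so H_1 ≅ Z.

As a check, the Euler characteristic is 4 − 4 = 0, which agrees with 1 − 1 = 0.

Hence the Betti numbers are b_0 = 1, b_1 = 1.

b_0 = 1, b_1 = 1.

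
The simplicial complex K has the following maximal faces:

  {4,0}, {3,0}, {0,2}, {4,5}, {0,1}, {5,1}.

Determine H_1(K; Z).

Fix the vertex order 0 < 1 < 2 < 3 < 4 < 5 and write every simplex with vertices in increasing order. Then dim K = 1 and the simplices of K are:

  0-simplices (6): [0], [1], [2], [3], [4], [5]
  1-simplices (6): [0,1], [0,2], [0,3], [0,4], [1,5], [4,5]

giving chain groups C_0 ≅ Z^6, C_1 ≅ Z^6.

The boundary map ∂_1: C_1 → C_0 sends each edge [p,q] (with p < q) to q − p. For instance
  ∂[0,4] = [4] − [0].
The resulting 6×6 matrix has rank 5, and its Smith normal form has invariant factors (1,1,1,1,1).

Reading off H_k = ker ∂_k / im ∂_{k+1}:

  H_1: rank ker ∂_1 − rank ∂_2 = (6 − 5) − 0 = 1, and there is no ∂_2, so H_1 ≅ Z.

H_1 = Z.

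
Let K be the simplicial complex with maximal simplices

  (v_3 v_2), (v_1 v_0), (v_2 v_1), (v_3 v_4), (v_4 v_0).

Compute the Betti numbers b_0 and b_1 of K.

b_0 = 1, b_1 = 1.

We work with the vertex ordering v_0 < v_1 < v_2 < v_3 < v_4. The simplices of K, each written with vertices in increasing order, are:

  0-simplices (5): [v_0], [v_1], [v_2], [v_3], [v_4]
  1-simplices (5): [v_0,v_1], [v_0,v_4], [v_1,v_2], [v_2,v_3], [v_3,v_4]

so the chain groups are C_0 ≅ Z^5, C_1 ≅ Z^5.

Boundary ∂_1: C_1 → C_0 maps an edge to its endpoints' difference, ∂[p,q] = q − p.
The resulting 5×5 matrix has rank 4, and its Smith normal form has invariant factors (1,1,1,1).

Reading off H_k = ker ∂_k / im ∂_{k+1}:

  H_0: rank C_0 − rank ∂_1 = 5 − 4 = 1, and the invariant factors of ∂_1 are all 1, so H_0 ≅ Z.
  H_1: rank ker ∂_1 − rank ∂_2 = (5 − 4) − 0 = 1, and there is no ∂_2, so H_1 ≅ Z.

Hence the Betti numbers are b_0 = 1, b_1 = 1.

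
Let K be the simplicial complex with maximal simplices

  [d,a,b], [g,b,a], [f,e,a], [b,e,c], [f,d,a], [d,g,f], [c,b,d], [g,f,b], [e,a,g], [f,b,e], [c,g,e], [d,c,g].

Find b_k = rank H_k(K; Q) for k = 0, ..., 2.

b_0 = 1, b_1 = 0, b_2 = 0.

Take the total order a < b < c < d < e < f < g on the vertex set. Then K (dimension 2) consists of the simplices:

  0-simplices (7): a, b, c, d, e, f, g
  1-simplices (18): ab, ad, ae, af, ag, bc, bd, be, bf, bg, cd, ce, cg, df, dg, ef, eg, fg
  2-simplices (12): abd, abg, adf, aef, aeg, bcd, bce, bef, bfg, cdg, ceg, dfg

giving chain groups C_0 ≅ Z^7, C_1 ≅ Z^18, C_2 ≅ Z^12.

∂_1: C_1 → C_0 is given by ∂[p,q] = [q] − [p]. For instance
  ∂ag = g − a.
This gives a 7×18 integer matrix of rank 6; reducing to Smith normal form yields diagonal entries (1,1,1,1,1,1).

The boundary map ∂_2: C_2 → C_1 sends each 2-simplex [p,q,r] to [q,r] − [p,r] + [p,q]. For instance
  ∂bef = ef − bf + be,
  ∂bfg = fg − bg + bf.
The 18×12 boundary matrix has rank 12 and Smith normal form diag(1,1,1,1,1,1,1,1,1,1,1,2).

Reading off H_k = ker ∂_k / im ∂_{k+1}:

  H_0: rank C_0 − rank ∂_1 = 7 − 6 = 1, and the invariant factors of ∂_1 are all 1, so H_0 ≅ Z.
  H_1: rank ker ∂_1 − rank ∂_2 = (18 − 6) − 12 = 0, and ∂_2 has invariant factor 2 > 1, so H_1 ≅ Z_2.
  H_2: rank ker ∂_2 − rank ∂_3 = (12 − 12) − 0 = 0, and there is no ∂_3, so H_2 ≅ 0.

(K is a triangulation of the real projective plane RP^2.)

Hence the Betti numbers are b_0 = 1, b_1 = 0, b_2 = 0.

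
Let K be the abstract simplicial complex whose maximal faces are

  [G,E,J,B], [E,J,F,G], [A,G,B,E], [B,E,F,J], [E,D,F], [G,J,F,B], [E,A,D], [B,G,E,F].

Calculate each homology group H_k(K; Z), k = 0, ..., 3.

H_0 ≅ Z,  H_1 = 0,  H_2 = 0,  H_3 ≅ Z.

Fix the vertex order A < B < D < E < F < G < J and write every simplex with vertices in increasing order. Then dim K = 3 and the simplices of K are:

  0-simplices (7): A, B, D, E, F, G, J
  1-simplices (16): AB, AD, AE, AG, BE, BF, BG, BJ, DE, DF, EF, EG, EJ, FG, FJ, GJ
  2-simplices (15): ABE, ABG, ADE, AEG, BEF, BEG, BEJ, BFG, BFJ, BGJ, DEF, EFG, EFJ, EGJ, FGJ
  3-simplices (6): ABEG, BEFG, BEFJ, BEGJ, BFGJ, EFGJ

Hence C_0 ≅ Z^7, C_1 ≅ Z^16, C_2 ≅ Z^15, C_3 ≅ Z^6.

The boundary map ∂_1: C_1 → C_0 is given by ∂[p,q] = [q] − [p].
The 7×16 boundary matrix has rank 6 and Smith normal form diag(1,1,1,1,1,1).

The boundary map ∂_2: C_2 → C_1 sends each 2-simplex [p,q,r] to [q,r] − [p,r] + [p,q]. For instance
  ∂EGJ = GJ − EJ + EG,
  ∂FGJ = GJ − FJ + FG.
This gives a 16×15 integer matrix of rank 10; reducing to Smith normal form yields diagonal entries (1,1,1,1,1,1,1,1,1,1).

The boundary map ∂_3: C_3 → C_2 sends each 3-simplex σ to the alternating sum Σ_i (−1)^i (σ with its i-th vertex removed). For instance
  ∂EFGJ = FGJ − EGJ + EFJ − EFG,
  ∂ABEG = BEG − AEG + ABG − ABE.
This gives a 15×6 integer matrix of rank 5; reducing to Smith normal form yields diagonal entries (1,1,1,1,1).

Now H_k = ker ∂_k / im ∂_{k+1}, so:

  H_0: rank C_0 − rank ∂_1 = 7 − 6 = 1, and the invariant factors of ∂_1 are all 1, so H_0 ≅ Z.
  H_1: rank ker ∂_1 − rank ∂_2 = (16 − 6) − 10 = 0, and the invariant factors of ∂_2 are all 1, so H_1 ≅ 0.
  H_2: rank ker ∂_2 − rank ∂_3 = (15 − 10) − 5 = 0, and the invariant factors of ∂_3 are all 1, so H_2 ≅ 0.
  H_3: rank ker ∂_3 − rank ∂_4 = (6 − 5) − 0 = 1, and there is no ∂_4, so H_3 ≅ Z.

As a check, the Euler characteristic is 7 − 16 + 15 − 6 = 0, which agrees with 1 − 0 + 0 − 1 = 0.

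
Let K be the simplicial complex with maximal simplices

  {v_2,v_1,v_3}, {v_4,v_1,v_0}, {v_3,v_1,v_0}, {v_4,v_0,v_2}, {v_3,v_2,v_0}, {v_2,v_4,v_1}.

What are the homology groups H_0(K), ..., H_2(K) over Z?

Take the total order v_0 < v_1 < v_2 < v_3 < v_4 on the vertex set. Then K (dimension 2) consists of the simplices:

  0-simplices (5): [v_0], [v_1], [v_2], [v_3], [v_4]
  1-simplices (9): [v_0,v_1], [v_0,v_2], [v_0,v_3], [v_0,v_4], [v_1,v_2], [v_1,v_3], [v_1,v_4], [v_2,v_3], [v_2,v_4]
  2-simplices (6): [v_0,v_1,v_3], [v_0,v_1,v_4], [v_0,v_2,v_3], [v_0,v_2,v_4], [v_1,v_2,v_3], [v_1,v_2,v_4]

Hence C_0 ≅ Z^5, C_1 ≅ Z^9, C_2 ≅ Z^6.

∂_1: C_1 → C_0 is given by ∂[p,q] = [q] − [p]. For instance
  ∂[v_2,v_3] = [v_3] − [v_2].
As a 5×9 matrix over Z this has rank 4, with invariant factors (1,1,1,1).

∂_2: C_2 → C_1 acts by ∂[p,q,r] = [q,r] − [p,r] + [p,q]. For instance
  ∂[v_1,v_2,v_4] = [v_2,v_4] − [v_1,v_4] + [v_1,v_2],
  ∂[v_0,v_1,v_4] = [v_1,v_4] − [v_0,v_4] + [v_0,v_1].
This gives a 9×6 integer matrix of rank 5; reducing to Smith normal form yields diagonal entries (1,1,1,1,1).

Computing H_k = (kernel of ∂_k) / (image of ∂_{k+1}):

  H_0: rank C_0 − rank ∂_1 = 5 − 4 = 1, and the invariant factors of ∂_1 are all 1, so H_0 ≅ Z.
  H_1: rank ker ∂_1 − rank ∂_2 = (9 − 4) − 5 = 0, and the invariant factors of ∂_2 are all 1, so H_1 ≅ 0.
  H_2: rank ker ∂_2 − rank ∂_3 = (6 − 5) − 0 = 1, and there is no ∂_3, so H_2 ≅ Z.

H_0 ≅ Z,  H_1 = 0,  H_2 ≅ Z.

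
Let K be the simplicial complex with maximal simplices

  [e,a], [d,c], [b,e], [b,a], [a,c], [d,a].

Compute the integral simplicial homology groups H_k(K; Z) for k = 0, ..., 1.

Fix the vertex order a < b < c < d < e and write every simplex with vertices in increasing order. Then dim K = 1 and the simplices of K are:

  0-simplices (5): a, b, c, d, e
  1-simplices (6): ab, ac, ad, ae, be, cd

giving chain groups C_0 ≅ Z^5, C_1 ≅ Z^6.

Boundary ∂_1: C_1 → C_0 is given by ∂[p,q] = [q] − [p]. For instance
  ∂be = e − b.
The 5×6 boundary matrix has rank 4 and Smith normal form diag(1,1,1,1).

Reading off H_k = ker ∂_k / im ∂_{k+1}:

  H_0: rank C_0 − rank ∂_1 = 5 − 4 = 1, and the invariant factors of ∂_1 are all 1, so H_0 ≅ Z.
  H_1: rank ker ∂_1 − rank ∂_2 = (6 − 4) − 0 = 2, and there is no ∂_2, so H_1 ≅ Z^2.

As a check, the Euler characteristic is 5 − 6 = -1, which agrees with 1 − 2 = -1.

H_0 = Z,  H_1 = Z^2.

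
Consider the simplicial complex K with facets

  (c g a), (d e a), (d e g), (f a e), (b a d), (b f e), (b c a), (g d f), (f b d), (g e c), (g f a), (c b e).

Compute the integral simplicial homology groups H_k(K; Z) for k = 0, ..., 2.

H_0 = Z,  H_1 = Z/2,  H_2 = 0.

We work with the vertex ordering a < b < c < d < e < f < g. The simplices of K, each written with vertices in increasing order, are:

  0-simplices (7): a, b, c, d, e, f, g
  1-simplices (18): ab, ac, ad, ae, af, ag, bc, bd, be, bf, ce, cg, de, df, dg, ef, eg, fg
  2-simplices (12): abc, abd, acg, ade, aef, afg, bce, bdf, bef, ceg, deg, dfg

Hence C_0 ≅ Z^7, C_1 ≅ Z^18, C_2 ≅ Z^12.

Boundary ∂_1: C_1 → C_0 sends each edge [p,q] (with p < q) to q − p.
This gives a 7×18 integer matrix of rank 6; reducing to Smith normal form yields diagonal entries (1,1,1,1,1,1).

Boundary ∂_2: C_2 → C_1 maps a triangle to the signed sum of its edges. For instance
  ∂bef = ef − bf + be,
  ∂ceg = eg − cg + ce.
As a 18×12 matrix over Z this has rank 12, with invariant factors (1,1,1,1,1,1,1,1,1,1,1,2).

Computing H_k = (kernel of ∂_k) / (image of ∂_{k+1}):

  H_0: rank C_0 − rank ∂_1 = 7 − 6 = 1, and the invariant factors of ∂_1 are all 1, so H_0 = Z.
  H_1: rank ker ∂_1 − rank ∂_2 = (18 − 6) − 12 = 0, and ∂_2 has invariant factor 2 > 1, so H_1 = Z/2.
  H_2: rank ker ∂_2 − rank ∂_3 = (12 − 12) − 0 = 0, and there is no ∂_3, so H_2 = 0.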